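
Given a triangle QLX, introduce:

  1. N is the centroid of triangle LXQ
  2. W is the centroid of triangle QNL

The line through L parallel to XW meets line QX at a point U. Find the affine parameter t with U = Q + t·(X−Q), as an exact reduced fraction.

Assign Q = (0, 0), L = (1, 0), X = (0, 1) — the answer is frame-independent, so this choice is without loss of generality.
1. N is the centroid of triangle LXQ ⇒ N = (1/3, 1/3)
2. W is the centroid of triangle QNL ⇒ W = (4/9, 1/9)
through L parallel to XW: direction (4/9, -8/9); meets QX at U = (0, 2)
U = Q + t·(X−Q) with t = 2

t = 2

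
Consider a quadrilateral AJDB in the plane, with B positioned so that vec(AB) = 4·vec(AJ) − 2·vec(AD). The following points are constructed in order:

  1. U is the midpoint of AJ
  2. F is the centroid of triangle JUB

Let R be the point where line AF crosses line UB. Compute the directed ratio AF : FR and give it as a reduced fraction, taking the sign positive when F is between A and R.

AF:FR = -4

Work in coordinates with A = (0, 0), J = (1, 0), D = (0, 1), B = (4, -2).
1. U is the midpoint of AJ ⇒ U = (1/2, 0)
2. F is the centroid of triangle JUB ⇒ F = (11/6, -2/3)
line AF meets UB at R = (11/8, -1/2)
F = A + t·(R−A) with t = 4/3, so AF:FR = 4/3:-1/3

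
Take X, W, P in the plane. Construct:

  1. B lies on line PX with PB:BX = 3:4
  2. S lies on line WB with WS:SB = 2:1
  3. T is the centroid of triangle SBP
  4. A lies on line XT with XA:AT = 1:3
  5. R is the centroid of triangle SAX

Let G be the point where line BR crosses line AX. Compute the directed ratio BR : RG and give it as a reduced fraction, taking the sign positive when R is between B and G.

BR:RG = -23/11

Assign X = (0, 0), W = (1, 0), P = (0, 1) — the answer is frame-independent, so this choice is without loss of generality.
1. B lies on line PX with PB:BX = 3:4 ⇒ B = (0, 4/7)
2. S lies on line WB with WS:SB = 2:1 ⇒ S = (1/3, 8/21)
3. T is the centroid of triangle SBP ⇒ T = (1/9, 41/63)
4. A lies on line XT with XA:AT = 1:3 ⇒ A = (1/36, 41/252)
5. R is the centroid of triangle SAX ⇒ R = (13/108, 137/756)
line BR meets AX at G = (13/207, 533/1449)
R = B + t·(G−B) with t = 23/12, so BR:RG = 23/12:-11/12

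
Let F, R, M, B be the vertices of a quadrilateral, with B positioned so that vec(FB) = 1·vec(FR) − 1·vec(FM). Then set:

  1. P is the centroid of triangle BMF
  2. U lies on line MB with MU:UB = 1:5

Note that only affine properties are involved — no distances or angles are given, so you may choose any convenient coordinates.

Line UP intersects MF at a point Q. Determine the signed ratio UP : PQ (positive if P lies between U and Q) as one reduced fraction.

Assign F = (0, 0), R = (1, 0), M = (0, 1), B = (1, -1) — the answer is frame-independent, so this choice is without loss of generality.
1. P is the centroid of triangle BMF ⇒ P = (1/3, 0)
2. U lies on line MB with MU:UB = 1:5 ⇒ U = (1/6, 2/3)
line UP meets MF at Q = (0, 4/3)
P = U + t·(Q−U) with t = -1, so UP:PQ = -1:2

UP:PQ = -1/2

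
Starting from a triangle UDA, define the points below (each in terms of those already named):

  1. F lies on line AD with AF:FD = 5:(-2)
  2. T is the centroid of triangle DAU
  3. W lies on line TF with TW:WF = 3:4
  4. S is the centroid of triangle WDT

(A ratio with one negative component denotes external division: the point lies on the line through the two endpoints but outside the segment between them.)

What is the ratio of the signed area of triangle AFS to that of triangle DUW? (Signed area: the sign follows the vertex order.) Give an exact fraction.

[AFS]:[DUW] = -55/18

Choose coordinates U = (0, 0), D = (1, 0), A = (0, 1).
1. F lies on line AD with AF:FD = 5:(-2) ⇒ F = (5/3, -2/3)
2. T is the centroid of triangle DAU ⇒ T = (1/3, 1/3)
3. W lies on line TF with TW:WF = 3:4 ⇒ W = (19/21, -2/21)
4. S is the centroid of triangle WDT ⇒ S = (47/63, 5/63)
2·[AFS] = -55/189, 2·[DUW] = 2/21
[AFS]:[DUW] = -55/189:2/21 = -55/18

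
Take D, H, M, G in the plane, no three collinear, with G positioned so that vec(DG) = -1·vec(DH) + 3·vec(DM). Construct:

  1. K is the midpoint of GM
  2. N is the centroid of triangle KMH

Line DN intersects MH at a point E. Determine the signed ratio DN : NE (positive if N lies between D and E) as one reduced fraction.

Choose coordinates D = (0, 0), H = (1, 0), M = (0, 1), G = (-1, 3).
1. K is the midpoint of GM ⇒ K = (-1/2, 2)
2. N is the centroid of triangle KMH ⇒ N = (1/6, 1)
line DN meets MH at E = (1/7, 6/7)
N = D + t·(E−D) with t = 7/6, so DN:NE = 7/6:-1/6

DN:NE = -7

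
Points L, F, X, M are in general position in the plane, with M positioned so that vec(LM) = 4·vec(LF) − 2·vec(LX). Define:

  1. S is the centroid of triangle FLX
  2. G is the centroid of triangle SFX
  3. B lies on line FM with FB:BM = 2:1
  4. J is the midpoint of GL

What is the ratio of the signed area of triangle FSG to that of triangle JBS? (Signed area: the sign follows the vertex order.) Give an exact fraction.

[FSG]:[JBS] = -3/13

Work in coordinates with L = (0, 0), F = (1, 0), X = (0, 1), M = (4, -2).
1. S is the centroid of triangle FLX ⇒ S = (1/3, 1/3)
2. G is the centroid of triangle SFX ⇒ G = (4/9, 4/9)
3. B lies on line FM with FB:BM = 2:1 ⇒ B = (3, -4/3)
4. J is the midpoint of GL ⇒ J = (2/9, 2/9)
2·[FSG] = -1/9, 2·[JBS] = 13/27
[FSG]:[JBS] = -1/9:13/27 = -3/13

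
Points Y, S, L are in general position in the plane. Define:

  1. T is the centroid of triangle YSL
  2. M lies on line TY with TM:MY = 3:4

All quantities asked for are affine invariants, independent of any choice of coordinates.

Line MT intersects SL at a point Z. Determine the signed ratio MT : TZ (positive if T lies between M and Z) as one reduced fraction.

MT:TZ = 6/7

Work in coordinates with Y = (0, 0), S = (1, 0), L = (0, 1).
1. T is the centroid of triangle YSL ⇒ T = (1/3, 1/3)
2. M lies on line TY with TM:MY = 3:4 ⇒ M = (4/21, 4/21)
line MT meets SL at Z = (1/2, 1/2)
T = M + t·(Z−M) with t = 6/13, so MT:TZ = 6/13:7/13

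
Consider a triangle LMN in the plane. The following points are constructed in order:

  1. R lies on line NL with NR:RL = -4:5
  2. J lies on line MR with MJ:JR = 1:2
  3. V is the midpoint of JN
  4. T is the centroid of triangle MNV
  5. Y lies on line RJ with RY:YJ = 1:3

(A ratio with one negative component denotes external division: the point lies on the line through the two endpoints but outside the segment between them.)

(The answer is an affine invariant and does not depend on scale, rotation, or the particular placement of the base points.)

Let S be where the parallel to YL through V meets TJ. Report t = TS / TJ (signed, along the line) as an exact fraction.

t = -5/7

Choose coordinates L = (0, 0), M = (1, 0), N = (0, 1).
1. R lies on line NL with NR:RL = -4:5 ⇒ R = (0, 5)
2. J lies on line MR with MJ:JR = 1:2 ⇒ J = (2/3, 5/3)
3. V is the midpoint of JN ⇒ V = (1/3, 4/3)
4. T is the centroid of triangle MNV ⇒ T = (4/9, 7/9)
5. Y lies on line RJ with RY:YJ = 1:3 ⇒ Y = (1/6, 25/6)
through V parallel to YL: direction (-1/6, -25/6); meets TJ at S = (2/7, 1/7)
S = T + t·(J−T) with t = -5/7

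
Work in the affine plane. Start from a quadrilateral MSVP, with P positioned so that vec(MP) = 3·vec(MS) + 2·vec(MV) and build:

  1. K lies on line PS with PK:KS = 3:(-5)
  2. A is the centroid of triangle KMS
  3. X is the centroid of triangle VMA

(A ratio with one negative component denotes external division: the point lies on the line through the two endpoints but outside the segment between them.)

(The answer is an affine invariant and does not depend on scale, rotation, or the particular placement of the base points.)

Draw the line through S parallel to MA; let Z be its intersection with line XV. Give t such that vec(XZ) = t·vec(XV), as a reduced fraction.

Assign M = (0, 0), S = (1, 0), V = (0, 1), P = (3, 2) — the answer is frame-independent, so this choice is without loss of generality.
1. K lies on line PS with PK:KS = 3:(-5) ⇒ K = (6, 5)
2. A is the centroid of triangle KMS ⇒ A = (7/3, 5/3)
3. X is the centroid of triangle VMA ⇒ X = (7/9, 8/9)
through S parallel to MA: direction (7/3, 5/3); meets XV at Z = (2, 5/7)
Z = X + t·(V−X) with t = -11/7

t = -11/7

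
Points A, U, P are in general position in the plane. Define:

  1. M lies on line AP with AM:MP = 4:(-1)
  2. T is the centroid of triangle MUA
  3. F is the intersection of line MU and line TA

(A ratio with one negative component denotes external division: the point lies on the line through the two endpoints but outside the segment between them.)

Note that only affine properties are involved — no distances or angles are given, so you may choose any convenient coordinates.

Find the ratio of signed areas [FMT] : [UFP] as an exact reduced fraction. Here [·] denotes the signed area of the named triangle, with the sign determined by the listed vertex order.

Work in coordinates with A = (0, 0), U = (1, 0), P = (0, 1).
1. M lies on line AP with AM:MP = 4:(-1) ⇒ M = (0, 4/3)
2. T is the centroid of triangle MUA ⇒ T = (1/3, 4/9)
3. F is the intersection of line MU and line TA ⇒ F = (1/2, 2/3)
2·[FMT] = 2/9, 2·[UFP] = 1/6
[FMT]:[UFP] = 2/9:1/6 = 4/3

[FMT]:[UFP] = 4/3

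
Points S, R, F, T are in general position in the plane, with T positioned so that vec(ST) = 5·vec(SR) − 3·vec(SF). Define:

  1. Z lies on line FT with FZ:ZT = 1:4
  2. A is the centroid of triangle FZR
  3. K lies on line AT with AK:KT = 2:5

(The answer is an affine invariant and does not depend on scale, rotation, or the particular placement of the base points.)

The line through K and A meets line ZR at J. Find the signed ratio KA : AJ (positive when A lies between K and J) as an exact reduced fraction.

KA:AJ = -26/7

Set S = (0, 0), R = (1, 0), F = (0, 1), T = (5, -3); any affine frame gives the same invariant.
1. Z lies on line FT with FZ:ZT = 1:4 ⇒ Z = (1, 1/5)
2. A is the centroid of triangle FZR ⇒ A = (2/3, 2/5)
3. K lies on line AT with AK:KT = 2:5 ⇒ K = (40/21, -4/7)
line KA meets ZR at J = (1, 9/65)
A = K + t·(J−K) with t = 26/19, so KA:AJ = 26/19:-7/19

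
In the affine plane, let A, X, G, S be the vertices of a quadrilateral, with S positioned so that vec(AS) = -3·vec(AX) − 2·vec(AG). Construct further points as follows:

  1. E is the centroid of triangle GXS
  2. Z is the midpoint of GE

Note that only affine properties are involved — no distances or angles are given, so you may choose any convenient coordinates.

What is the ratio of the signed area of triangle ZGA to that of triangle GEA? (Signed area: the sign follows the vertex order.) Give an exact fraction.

Assign A = (0, 0), X = (1, 0), G = (0, 1), S = (-3, -2) — the answer is frame-independent, so this choice is without loss of generality.
1. E is the centroid of triangle GXS ⇒ E = (-2/3, -1/3)
2. Z is the midpoint of GE ⇒ Z = (-1/3, 1/3)
2·[ZGA] = -1/3, 2·[GEA] = 2/3
[ZGA]:[GEA] = -1/3:2/3 = -1/2

[ZGA]:[GEA] = -1/2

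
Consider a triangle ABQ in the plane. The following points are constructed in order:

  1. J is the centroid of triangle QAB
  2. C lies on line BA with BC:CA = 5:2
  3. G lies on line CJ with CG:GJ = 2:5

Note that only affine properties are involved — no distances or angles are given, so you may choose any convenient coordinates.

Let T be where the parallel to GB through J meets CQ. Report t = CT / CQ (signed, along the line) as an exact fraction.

Assign A = (0, 0), B = (1, 0), Q = (0, 1) — the answer is frame-independent, so this choice is without loss of generality.
1. J is the centroid of triangle QAB ⇒ J = (1/3, 1/3)
2. C lies on line BA with BC:CA = 5:2 ⇒ C = (2/7, 0)
3. G lies on line CJ with CG:GJ = 2:5 ⇒ G = (44/147, 2/21)
through J parallel to GB: direction (103/147, -2/21); meets CQ at T = (128/693, 35/99)
T = C + t·(Q−C) with t = 35/99

t = 35/99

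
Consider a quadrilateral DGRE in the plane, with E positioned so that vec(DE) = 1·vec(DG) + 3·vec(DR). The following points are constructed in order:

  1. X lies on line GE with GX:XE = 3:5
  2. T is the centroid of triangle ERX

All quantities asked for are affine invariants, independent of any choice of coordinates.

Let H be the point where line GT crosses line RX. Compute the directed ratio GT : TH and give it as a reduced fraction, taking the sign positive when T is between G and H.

GT:TH = -14/5

Assign D = (0, 0), G = (1, 0), R = (0, 1), E = (1, 3) — the answer is frame-independent, so this choice is without loss of generality.
1. X lies on line GE with GX:XE = 3:5 ⇒ X = (1, 9/8)
2. T is the centroid of triangle ERX ⇒ T = (2/3, 41/24)
line GT meets RX at H = (11/14, 123/112)
T = G + t·(H−G) with t = 14/9, so GT:TH = 14/9:-5/9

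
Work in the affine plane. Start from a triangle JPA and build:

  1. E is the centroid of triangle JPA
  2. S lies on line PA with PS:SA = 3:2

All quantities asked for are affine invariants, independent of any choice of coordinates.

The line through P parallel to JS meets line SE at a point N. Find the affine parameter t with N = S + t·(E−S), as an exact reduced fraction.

t = 9

Choose coordinates J = (0, 0), P = (1, 0), A = (0, 1).
1. E is the centroid of triangle JPA ⇒ E = (1/3, 1/3)
2. S lies on line PA with PS:SA = 3:2 ⇒ S = (2/5, 3/5)
through P parallel to JS: direction (2/5, 3/5); meets SE at N = (-1/5, -9/5)
N = S + t·(E−S) with t = 9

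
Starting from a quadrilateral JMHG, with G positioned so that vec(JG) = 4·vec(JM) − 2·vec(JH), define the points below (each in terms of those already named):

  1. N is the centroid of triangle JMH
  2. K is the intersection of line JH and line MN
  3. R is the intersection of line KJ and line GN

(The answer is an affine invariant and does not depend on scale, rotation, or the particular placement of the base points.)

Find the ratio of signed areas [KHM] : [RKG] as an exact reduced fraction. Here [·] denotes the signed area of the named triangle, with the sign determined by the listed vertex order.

[KHM]:[RKG] = -11/4

Work in coordinates with J = (0, 0), M = (1, 0), H = (0, 1), G = (4, -2).
1. N is the centroid of triangle JMH ⇒ N = (1/3, 1/3)
2. K is the intersection of line JH and line MN ⇒ K = (0, 1/2)
3. R is the intersection of line KJ and line GN ⇒ R = (0, 6/11)
2·[KHM] = -1/2, 2·[RKG] = 2/11
[KHM]:[RKG] = -1/2:2/11 = -11/4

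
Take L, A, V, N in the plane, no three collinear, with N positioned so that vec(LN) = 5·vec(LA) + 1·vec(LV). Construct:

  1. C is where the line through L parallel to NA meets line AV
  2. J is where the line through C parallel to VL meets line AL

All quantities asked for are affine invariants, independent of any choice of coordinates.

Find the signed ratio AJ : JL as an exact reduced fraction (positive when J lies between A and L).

AJ:JL = 1/4

Set L = (0, 0), A = (1, 0), V = (0, 1), N = (5, 1); any affine frame gives the same invariant.
1. C is where the line through L parallel to NA meets line AV ⇒ C = (4/5, 1/5)
2. J is where the line through C parallel to VL meets line AL ⇒ J = (4/5, 0)
J = A + t·(L−A) with t = 1/5, so AJ:JL = t:(1−t) = 1/5:4/5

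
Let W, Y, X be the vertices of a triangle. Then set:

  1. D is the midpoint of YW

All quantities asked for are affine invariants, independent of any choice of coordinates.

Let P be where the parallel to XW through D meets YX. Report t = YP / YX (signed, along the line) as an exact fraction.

t = 1/2

Set W = (0, 0), Y = (1, 0), X = (0, 1); any affine frame gives the same invariant.
1. D is the midpoint of YW ⇒ D = (1/2, 0)
through D parallel to XW: direction (0, -1); meets YX at P = (1/2, 1/2)
P = Y + t·(X−Y) with t = 1/2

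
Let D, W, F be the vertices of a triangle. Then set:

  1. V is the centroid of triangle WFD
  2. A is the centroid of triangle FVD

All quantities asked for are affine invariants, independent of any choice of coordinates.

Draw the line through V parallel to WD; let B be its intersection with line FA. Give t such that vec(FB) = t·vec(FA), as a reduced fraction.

t = 6/5

Assign D = (0, 0), W = (1, 0), F = (0, 1) — the answer is frame-independent, so this choice is without loss of generality.
1. V is the centroid of triangle WFD ⇒ V = (1/3, 1/3)
2. A is the centroid of triangle FVD ⇒ A = (1/9, 4/9)
through V parallel to WD: direction (-1, 0); meets FA at B = (2/15, 1/3)
B = F + t·(A−F) with t = 6/5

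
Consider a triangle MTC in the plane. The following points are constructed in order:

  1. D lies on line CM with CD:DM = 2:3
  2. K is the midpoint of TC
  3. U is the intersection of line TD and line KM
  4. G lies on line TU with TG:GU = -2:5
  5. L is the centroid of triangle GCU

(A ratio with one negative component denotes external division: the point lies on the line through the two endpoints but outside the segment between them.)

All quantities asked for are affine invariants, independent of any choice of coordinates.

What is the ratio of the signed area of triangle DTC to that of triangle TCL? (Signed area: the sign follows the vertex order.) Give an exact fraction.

Choose coordinates M = (0, 0), T = (1, 0), C = (0, 1).
1. D lies on line CM with CD:DM = 2:3 ⇒ D = (0, 3/5)
2. K is the midpoint of TC ⇒ K = (1/2, 1/2)
3. U is the intersection of line TD and line KM ⇒ U = (3/8, 3/8)
4. G lies on line TU with TG:GU = -2:5 ⇒ G = (17/12, -1/4)
5. L is the centroid of triangle GCU ⇒ L = (43/72, 3/8)
2·[DTC] = 2/5, 2·[TCL] = 1/36
[DTC]:[TCL] = 2/5:1/36 = 72/5

[DTC]:[TCL] = 72/5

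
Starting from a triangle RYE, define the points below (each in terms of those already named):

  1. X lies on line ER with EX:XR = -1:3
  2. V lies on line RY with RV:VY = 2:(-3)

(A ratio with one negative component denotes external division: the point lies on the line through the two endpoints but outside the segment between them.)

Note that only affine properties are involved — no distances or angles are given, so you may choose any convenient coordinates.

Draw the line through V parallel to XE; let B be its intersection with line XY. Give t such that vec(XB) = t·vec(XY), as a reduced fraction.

t = -2

Choose coordinates R = (0, 0), Y = (1, 0), E = (0, 1).
1. X lies on line ER with EX:XR = -1:3 ⇒ X = (0, 3/2)
2. V lies on line RY with RV:VY = 2:(-3) ⇒ V = (-2, 0)
through V parallel to XE: direction (0, -1/2); meets XY at B = (-2, 9/2)
B = X + t·(Y−X) with t = -2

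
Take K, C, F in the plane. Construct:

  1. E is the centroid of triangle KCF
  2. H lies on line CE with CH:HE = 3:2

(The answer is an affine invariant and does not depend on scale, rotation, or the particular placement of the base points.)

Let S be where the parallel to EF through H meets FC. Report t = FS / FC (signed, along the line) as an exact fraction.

Assign K = (0, 0), C = (1, 0), F = (0, 1) — the answer is frame-independent, so this choice is without loss of generality.
1. E is the centroid of triangle KCF ⇒ E = (1/3, 1/3)
2. H lies on line CE with CH:HE = 3:2 ⇒ H = (3/5, 1/5)
through H parallel to EF: direction (-1/3, 2/3); meets FC at S = (2/5, 3/5)
S = F + t·(C−F) with t = 2/5

t = 2/5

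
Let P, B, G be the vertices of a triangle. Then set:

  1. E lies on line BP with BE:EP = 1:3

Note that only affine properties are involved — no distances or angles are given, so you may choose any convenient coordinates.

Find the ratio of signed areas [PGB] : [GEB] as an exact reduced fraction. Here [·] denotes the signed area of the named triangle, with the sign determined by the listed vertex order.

Work in coordinates with P = (0, 0), B = (1, 0), G = (0, 1).
1. E lies on line BP with BE:EP = 1:3 ⇒ E = (3/4, 0)
2·[PGB] = -1, 2·[GEB] = 1/4
[PGB]:[GEB] = -1:1/4 = -4

[PGB]:[GEB] = -4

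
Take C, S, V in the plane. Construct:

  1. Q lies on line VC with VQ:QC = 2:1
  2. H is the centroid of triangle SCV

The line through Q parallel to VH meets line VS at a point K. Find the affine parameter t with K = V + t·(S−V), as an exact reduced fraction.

Work in coordinates with C = (0, 0), S = (1, 0), V = (0, 1).
1. Q lies on line VC with VQ:QC = 2:1 ⇒ Q = (0, 1/3)
2. H is the centroid of triangle SCV ⇒ H = (1/3, 1/3)
through Q parallel to VH: direction (1/3, -2/3); meets VS at K = (-2/3, 5/3)
K = V + t·(S−V) with t = -2/3

t = -2/3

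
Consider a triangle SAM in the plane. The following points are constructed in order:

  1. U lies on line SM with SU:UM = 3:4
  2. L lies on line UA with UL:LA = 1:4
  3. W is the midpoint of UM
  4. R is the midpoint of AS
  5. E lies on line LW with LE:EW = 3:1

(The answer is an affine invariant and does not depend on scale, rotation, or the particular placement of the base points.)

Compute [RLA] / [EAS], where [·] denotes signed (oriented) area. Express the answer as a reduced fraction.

Assign S = (0, 0), A = (1, 0), M = (0, 1) — the answer is frame-independent, so this choice is without loss of generality.
1. U lies on line SM with SU:UM = 3:4 ⇒ U = (0, 3/7)
2. L lies on line UA with UL:LA = 1:4 ⇒ L = (1/5, 12/35)
3. W is the midpoint of UM ⇒ W = (0, 5/7)
4. R is the midpoint of AS ⇒ R = (1/2, 0)
5. E lies on line LW with LE:EW = 3:1 ⇒ E = (1/20, 87/140)
2·[RLA] = -6/35, 2·[EAS] = -87/140
[RLA]:[EAS] = -6/35:-87/140 = 8/29

[RLA]:[EAS] = 8/29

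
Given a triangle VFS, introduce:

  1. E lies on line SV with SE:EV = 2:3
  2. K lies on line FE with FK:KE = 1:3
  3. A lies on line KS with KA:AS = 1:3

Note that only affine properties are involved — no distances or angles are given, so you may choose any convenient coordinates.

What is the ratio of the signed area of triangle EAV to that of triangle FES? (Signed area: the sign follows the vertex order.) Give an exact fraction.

[EAV]:[FES] = 27/32

Choose coordinates V = (0, 0), F = (1, 0), S = (0, 1).
1. E lies on line SV with SE:EV = 2:3 ⇒ E = (0, 3/5)
2. K lies on line FE with FK:KE = 1:3 ⇒ K = (3/4, 3/20)
3. A lies on line KS with KA:AS = 1:3 ⇒ A = (9/16, 29/80)
2·[EAV] = -27/80, 2·[FES] = -2/5
[EAV]:[FES] = -27/80:-2/5 = 27/32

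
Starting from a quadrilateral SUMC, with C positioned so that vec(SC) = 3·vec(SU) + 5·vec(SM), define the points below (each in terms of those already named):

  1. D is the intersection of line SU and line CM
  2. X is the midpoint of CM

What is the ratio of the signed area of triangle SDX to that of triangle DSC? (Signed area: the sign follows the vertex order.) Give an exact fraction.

Choose coordinates S = (0, 0), U = (1, 0), M = (0, 1), C = (3, 5).
1. D is the intersection of line SU and line CM ⇒ D = (-3/4, 0)
2. X is the midpoint of CM ⇒ X = (3/2, 3)
2·[SDX] = -9/4, 2·[DSC] = 15/4
[SDX]:[DSC] = -9/4:15/4 = -3/5

[SDX]:[DSC] = -3/5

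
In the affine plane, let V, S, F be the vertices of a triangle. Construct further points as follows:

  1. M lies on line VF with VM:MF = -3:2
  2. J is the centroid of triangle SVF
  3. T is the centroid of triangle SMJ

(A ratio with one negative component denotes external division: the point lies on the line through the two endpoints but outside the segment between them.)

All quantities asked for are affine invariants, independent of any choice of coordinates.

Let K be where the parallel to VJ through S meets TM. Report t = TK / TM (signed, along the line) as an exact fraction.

t = -5/7

Set V = (0, 0), S = (1, 0), F = (0, 1); any affine frame gives the same invariant.
1. M lies on line VF with VM:MF = -3:2 ⇒ M = (0, 3)
2. J is the centroid of triangle SVF ⇒ J = (1/3, 1/3)
3. T is the centroid of triangle SMJ ⇒ T = (4/9, 10/9)
through S parallel to VJ: direction (1/3, 1/3); meets TM at K = (16/21, -5/21)
K = T + t·(M−T) with t = -5/7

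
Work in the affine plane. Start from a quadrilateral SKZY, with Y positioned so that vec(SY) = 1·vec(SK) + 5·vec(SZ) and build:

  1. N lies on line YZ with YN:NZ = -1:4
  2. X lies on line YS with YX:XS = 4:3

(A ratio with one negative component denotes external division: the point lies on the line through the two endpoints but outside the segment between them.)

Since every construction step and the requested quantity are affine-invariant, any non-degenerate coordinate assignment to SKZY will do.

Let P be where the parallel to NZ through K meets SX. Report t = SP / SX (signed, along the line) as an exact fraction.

Work in coordinates with S = (0, 0), K = (1, 0), Z = (0, 1), Y = (1, 5).
1. N lies on line YZ with YN:NZ = -1:4 ⇒ N = (4/3, 19/3)
2. X lies on line YS with YX:XS = 4:3 ⇒ X = (3/7, 15/7)
through K parallel to NZ: direction (-4/3, -16/3); meets SX at P = (-4, -20)
P = S + t·(X−S) with t = -28/3

t = -28/3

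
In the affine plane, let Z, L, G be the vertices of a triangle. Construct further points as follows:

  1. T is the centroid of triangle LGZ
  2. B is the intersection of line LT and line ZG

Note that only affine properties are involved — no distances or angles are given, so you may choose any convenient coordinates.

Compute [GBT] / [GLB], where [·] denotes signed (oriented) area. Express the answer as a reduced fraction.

Work in coordinates with Z = (0, 0), L = (1, 0), G = (0, 1).
1. T is the centroid of triangle LGZ ⇒ T = (1/3, 1/3)
2. B is the intersection of line LT and line ZG ⇒ B = (0, 1/2)
2·[GBT] = 1/6, 2·[GLB] = -1/2
[GBT]:[GLB] = 1/6:-1/2 = -1/3

[GBT]:[GLB] = -1/3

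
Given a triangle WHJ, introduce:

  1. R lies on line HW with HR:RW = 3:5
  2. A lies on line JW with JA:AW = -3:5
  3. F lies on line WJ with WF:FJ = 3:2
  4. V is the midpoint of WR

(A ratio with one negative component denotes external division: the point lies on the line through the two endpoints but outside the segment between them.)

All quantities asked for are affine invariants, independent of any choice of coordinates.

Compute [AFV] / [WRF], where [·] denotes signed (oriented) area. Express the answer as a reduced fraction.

[AFV]:[WRF] = 19/12

Choose coordinates W = (0, 0), H = (1, 0), J = (0, 1).
1. R lies on line HW with HR:RW = 3:5 ⇒ R = (5/8, 0)
2. A lies on line JW with JA:AW = -3:5 ⇒ A = (0, 5/2)
3. F lies on line WJ with WF:FJ = 3:2 ⇒ F = (0, 3/5)
4. V is the midpoint of WR ⇒ V = (5/16, 0)
2·[AFV] = 19/32, 2·[WRF] = 3/8
[AFV]:[WRF] = 19/32:3/8 = 19/12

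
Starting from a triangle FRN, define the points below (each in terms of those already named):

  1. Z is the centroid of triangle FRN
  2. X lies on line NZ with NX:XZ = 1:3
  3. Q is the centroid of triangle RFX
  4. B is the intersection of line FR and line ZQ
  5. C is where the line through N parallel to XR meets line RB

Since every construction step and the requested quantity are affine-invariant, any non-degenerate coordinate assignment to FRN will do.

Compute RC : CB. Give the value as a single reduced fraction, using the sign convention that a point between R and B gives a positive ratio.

RC:CB = -1/6

Choose coordinates F = (0, 0), R = (1, 0), N = (0, 1).
1. Z is the centroid of triangle FRN ⇒ Z = (1/3, 1/3)
2. X lies on line NZ with NX:XZ = 1:3 ⇒ X = (1/12, 5/6)
3. Q is the centroid of triangle RFX ⇒ Q = (13/36, 5/18)
4. B is the intersection of line FR and line ZQ ⇒ B = (1/2, 0)
5. C is where the line through N parallel to XR meets line RB ⇒ C = (11/10, 0)
C = R + t·(B−R) with t = -1/5, so RC:CB = t:(1−t) = -1/5:6/5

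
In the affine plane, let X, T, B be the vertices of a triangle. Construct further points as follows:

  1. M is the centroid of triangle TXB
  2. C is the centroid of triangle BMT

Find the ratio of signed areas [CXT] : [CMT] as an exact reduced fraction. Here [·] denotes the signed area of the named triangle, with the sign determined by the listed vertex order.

[CXT]:[CMT] = 4

Set X = (0, 0), T = (1, 0), B = (0, 1); any affine frame gives the same invariant.
1. M is the centroid of triangle TXB ⇒ M = (1/3, 1/3)
2. C is the centroid of triangle BMT ⇒ C = (4/9, 4/9)
2·[CXT] = 4/9, 2·[CMT] = 1/9
[CXT]:[CMT] = 4/9:1/9 = 4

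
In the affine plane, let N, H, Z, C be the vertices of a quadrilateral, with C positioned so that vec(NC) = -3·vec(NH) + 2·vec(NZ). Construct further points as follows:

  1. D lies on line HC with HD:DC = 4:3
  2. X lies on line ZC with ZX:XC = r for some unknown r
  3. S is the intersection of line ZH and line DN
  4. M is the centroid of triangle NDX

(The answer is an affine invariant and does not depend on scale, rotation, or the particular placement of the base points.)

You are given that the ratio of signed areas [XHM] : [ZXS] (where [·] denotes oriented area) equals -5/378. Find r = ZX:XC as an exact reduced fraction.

Assign N = (0, 0), H = (1, 0), Z = (0, 1), C = (-3, 2) — the answer is frame-independent, so this choice is without loss of generality.
1. D lies on line HC with HD:DC = 4:3 ⇒ D = (-9/7, 8/7)
2. With ZX:XC = r, write λ = r/(r+1) so X = Z + λ·(C−Z); X is affine-linear in λ
3. S is the intersection of line ZH and line DN ⇒ S = (9, -8)
4. M is the centroid of triangle NDX ⇒ M is an affine combination of earlier points and hence also affine-linear in λ
Every point depending on X is an affine combination of X and λ-independent points, so each such coordinate is linear in λ; the λ² term in each signed area is a multiple of (C−Z)×(C−Z) = 0, so 2·[XHM] and 2·[ZXS] are each linear in λ. Evaluating at λ=0 and λ=1:
  2·[XHM] = 1/21·λ − 5/7,   2·[ZXS] = 18·λ
So [XHM]:[ZXS] = (1/21·λ − 5/7) / (18·λ). Setting this equal to -5/378:
  1/21·λ − 5/7 = -5/378·(18·λ)  ⇒  λ = 5/2
Then r = λ/(1−λ) = (5/2)/(-3/2) = -5/3. Check: with r = -5/3, X = (-15/2, 7/2) and [XHM]:[ZXS] = -5/378 as required.

r = -5/3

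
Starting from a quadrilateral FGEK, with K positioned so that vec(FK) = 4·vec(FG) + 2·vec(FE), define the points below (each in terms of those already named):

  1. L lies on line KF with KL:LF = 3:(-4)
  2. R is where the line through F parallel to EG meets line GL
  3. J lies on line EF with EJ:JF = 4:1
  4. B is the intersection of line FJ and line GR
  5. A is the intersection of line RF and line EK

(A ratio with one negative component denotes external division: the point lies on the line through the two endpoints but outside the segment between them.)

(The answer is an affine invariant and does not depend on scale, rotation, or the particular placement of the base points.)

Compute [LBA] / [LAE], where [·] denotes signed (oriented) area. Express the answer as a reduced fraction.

[LBA]:[LAE] = -176/15

Work in coordinates with F = (0, 0), G = (1, 0), E = (0, 1), K = (4, 2).
1. L lies on line KF with KL:LF = 3:(-4) ⇒ L = (16, 8)
2. R is where the line through F parallel to EG meets line GL ⇒ R = (8/23, -8/23)
3. J lies on line EF with EJ:JF = 4:1 ⇒ J = (0, 1/5)
4. B is the intersection of line FJ and line GR ⇒ B = (0, -8/15)
5. A is the intersection of line RF and line EK ⇒ A = (-4/5, 4/5)
2·[LBA] = -704/25, 2·[LAE] = 12/5
[LBA]:[LAE] = -704/25:12/5 = -176/15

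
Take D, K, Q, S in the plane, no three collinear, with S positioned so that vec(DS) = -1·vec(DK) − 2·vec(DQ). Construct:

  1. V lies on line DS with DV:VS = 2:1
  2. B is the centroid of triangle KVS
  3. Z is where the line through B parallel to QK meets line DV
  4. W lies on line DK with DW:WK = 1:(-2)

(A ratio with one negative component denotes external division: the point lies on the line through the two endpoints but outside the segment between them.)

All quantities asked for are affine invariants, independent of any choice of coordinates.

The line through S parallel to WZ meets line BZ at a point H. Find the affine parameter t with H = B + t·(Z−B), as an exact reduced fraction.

Work in coordinates with D = (0, 0), K = (1, 0), Q = (0, 1), S = (-1, -2).
1. V lies on line DS with DV:VS = 2:1 ⇒ V = (-2/3, -4/3)
2. B is the centroid of triangle KVS ⇒ B = (-2/9, -10/9)
3. Z is where the line through B parallel to QK meets line DV ⇒ Z = (-4/9, -8/9)
4. W lies on line DK with DW:WK = 1:(-2) ⇒ W = (-1, 0)
through S parallel to WZ: direction (5/9, -8/9); meets BZ at H = (-34/9, 22/9)
H = B + t·(Z−B) with t = 16

t = 16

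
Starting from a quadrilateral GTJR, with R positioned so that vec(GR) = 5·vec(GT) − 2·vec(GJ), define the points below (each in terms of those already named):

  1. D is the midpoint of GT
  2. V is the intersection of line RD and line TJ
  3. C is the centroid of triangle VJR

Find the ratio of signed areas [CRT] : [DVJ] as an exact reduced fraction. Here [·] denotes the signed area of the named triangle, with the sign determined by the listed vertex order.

[CRT]:[DVJ] = -4/7

Choose coordinates G = (0, 0), T = (1, 0), J = (0, 1), R = (5, -2).
1. D is the midpoint of GT ⇒ D = (1/2, 0)
2. V is the intersection of line RD and line TJ ⇒ V = (7/5, -2/5)
3. C is the centroid of triangle VJR ⇒ C = (32/15, -7/15)
2·[CRT] = -2/5, 2·[DVJ] = 7/10
[CRT]:[DVJ] = -2/5:7/10 = -4/7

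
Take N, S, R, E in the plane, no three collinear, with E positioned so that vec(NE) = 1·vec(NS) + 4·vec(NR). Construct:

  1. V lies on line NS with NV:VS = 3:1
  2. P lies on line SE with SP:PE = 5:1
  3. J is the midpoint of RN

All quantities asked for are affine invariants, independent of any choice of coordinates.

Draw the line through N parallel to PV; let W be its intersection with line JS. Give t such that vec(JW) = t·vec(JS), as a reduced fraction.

Set N = (0, 0), S = (1, 0), R = (0, 1), E = (1, 4); any affine frame gives the same invariant.
1. V lies on line NS with NV:VS = 3:1 ⇒ V = (3/4, 0)
2. P lies on line SE with SP:PE = 5:1 ⇒ P = (1, 10/3)
3. J is the midpoint of RN ⇒ J = (0, 1/2)
through N parallel to PV: direction (-1/4, -10/3); meets JS at W = (3/83, 40/83)
W = J + t·(S−J) with t = 3/83

t = 3/83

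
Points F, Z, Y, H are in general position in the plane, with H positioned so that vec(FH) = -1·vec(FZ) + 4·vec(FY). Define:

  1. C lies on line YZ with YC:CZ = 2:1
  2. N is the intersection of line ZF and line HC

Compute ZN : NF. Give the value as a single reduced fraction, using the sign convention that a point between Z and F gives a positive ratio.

ZN:NF = 2/9

Assign F = (0, 0), Z = (1, 0), Y = (0, 1), H = (-1, 4) — the answer is frame-independent, so this choice is without loss of generality.
1. C lies on line YZ with YC:CZ = 2:1 ⇒ C = (2/3, 1/3)
2. N is the intersection of line ZF and line HC ⇒ N = (9/11, 0)
N = Z + t·(F−Z) with t = 2/11, so ZN:NF = t:(1−t) = 2/11:9/11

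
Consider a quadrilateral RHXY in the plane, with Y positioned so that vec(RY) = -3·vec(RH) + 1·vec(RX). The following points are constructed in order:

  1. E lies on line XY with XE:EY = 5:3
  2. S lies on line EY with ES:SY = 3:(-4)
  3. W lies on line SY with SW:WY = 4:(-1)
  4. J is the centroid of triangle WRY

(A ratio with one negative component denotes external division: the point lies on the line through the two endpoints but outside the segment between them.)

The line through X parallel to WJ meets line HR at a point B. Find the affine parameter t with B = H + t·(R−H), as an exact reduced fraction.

t = -5

Set R = (0, 0), H = (1, 0), X = (0, 1), Y = (-3, 1); any affine frame gives the same invariant.
1. E lies on line XY with XE:EY = 5:3 ⇒ E = (-15/8, 1)
2. S lies on line EY with ES:SY = 3:(-4) ⇒ S = (3/2, 1)
3. W lies on line SY with SW:WY = 4:(-1) ⇒ W = (-9/2, 1)
4. J is the centroid of triangle WRY ⇒ J = (-5/2, 2/3)
through X parallel to WJ: direction (2, -1/3); meets HR at B = (6, 0)
B = H + t·(R−H) with t = -5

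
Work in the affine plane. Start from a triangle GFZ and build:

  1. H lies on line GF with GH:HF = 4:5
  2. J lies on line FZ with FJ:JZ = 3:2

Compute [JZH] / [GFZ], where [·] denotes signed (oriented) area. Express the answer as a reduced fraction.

Set G = (0, 0), F = (1, 0), Z = (0, 1); any affine frame gives the same invariant.
1. H lies on line GF with GH:HF = 4:5 ⇒ H = (4/9, 0)
2. J lies on line FZ with FJ:JZ = 3:2 ⇒ J = (2/5, 3/5)
2·[JZH] = 2/9, 2·[GFZ] = 1
[JZH]:[GFZ] = 2/9:1 = 2/9

[JZH]:[GFZ] = 2/9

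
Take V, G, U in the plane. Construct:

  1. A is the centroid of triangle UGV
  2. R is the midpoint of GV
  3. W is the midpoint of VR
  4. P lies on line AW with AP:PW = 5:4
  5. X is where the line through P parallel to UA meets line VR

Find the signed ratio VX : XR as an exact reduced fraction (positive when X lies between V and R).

Work in coordinates with V = (0, 0), G = (1, 0), U = (0, 1).
1. A is the centroid of triangle UGV ⇒ A = (1/3, 1/3)
2. R is the midpoint of GV ⇒ R = (1/2, 0)
3. W is the midpoint of VR ⇒ W = (1/4, 0)
4. P lies on line AW with AP:PW = 5:4 ⇒ P = (31/108, 4/27)
5. X is where the line through P parallel to UA meets line VR ⇒ X = (13/36, 0)
X = V + t·(R−V) with t = 13/18, so VX:XR = t:(1−t) = 13/18:5/18

VX:XR = 13/5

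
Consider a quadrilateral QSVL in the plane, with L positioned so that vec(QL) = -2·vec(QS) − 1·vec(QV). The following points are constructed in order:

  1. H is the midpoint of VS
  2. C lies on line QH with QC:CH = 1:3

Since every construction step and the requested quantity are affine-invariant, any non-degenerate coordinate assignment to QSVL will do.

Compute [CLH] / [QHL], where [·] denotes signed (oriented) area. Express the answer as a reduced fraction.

[CLH]:[QHL] = -3/4

Work in coordinates with Q = (0, 0), S = (1, 0), V = (0, 1), L = (-2, -1).
1. H is the midpoint of VS ⇒ H = (1/2, 1/2)
2. C lies on line QH with QC:CH = 1:3 ⇒ C = (1/8, 1/8)
2·[CLH] = -3/8, 2·[QHL] = 1/2
[CLH]:[QHL] = -3/8:1/2 = -3/4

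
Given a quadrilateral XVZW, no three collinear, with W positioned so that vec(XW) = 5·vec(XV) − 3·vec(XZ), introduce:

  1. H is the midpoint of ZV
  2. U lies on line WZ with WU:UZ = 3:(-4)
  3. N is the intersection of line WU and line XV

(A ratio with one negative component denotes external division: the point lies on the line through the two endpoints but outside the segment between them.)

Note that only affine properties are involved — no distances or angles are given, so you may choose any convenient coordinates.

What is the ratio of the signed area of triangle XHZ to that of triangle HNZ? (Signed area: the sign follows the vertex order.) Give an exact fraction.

Choose coordinates X = (0, 0), V = (1, 0), Z = (0, 1), W = (5, -3).
1. H is the midpoint of ZV ⇒ H = (1/2, 1/2)
2. U lies on line WZ with WU:UZ = 3:(-4) ⇒ U = (20, -15)
3. N is the intersection of line WU and line XV ⇒ N = (5/4, 0)
2·[XHZ] = 1/2, 2·[HNZ] = 1/8
[XHZ]:[HNZ] = 1/2:1/8 = 4

[XHZ]:[HNZ] = 4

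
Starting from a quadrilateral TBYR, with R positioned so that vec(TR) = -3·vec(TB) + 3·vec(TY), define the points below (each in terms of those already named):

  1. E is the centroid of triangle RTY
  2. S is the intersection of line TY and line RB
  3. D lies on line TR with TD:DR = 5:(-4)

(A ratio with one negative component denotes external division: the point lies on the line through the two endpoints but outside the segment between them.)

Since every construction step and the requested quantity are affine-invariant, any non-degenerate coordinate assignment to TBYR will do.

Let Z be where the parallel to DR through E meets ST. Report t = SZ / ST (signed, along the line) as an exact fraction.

t = 5/9

Choose coordinates T = (0, 0), B = (1, 0), Y = (0, 1), R = (-3, 3).
1. E is the centroid of triangle RTY ⇒ E = (-1, 4/3)
2. S is the intersection of line TY and line RB ⇒ S = (0, 3/4)
3. D lies on line TR with TD:DR = 5:(-4) ⇒ D = (-15, 15)
through E parallel to DR: direction (12, -12); meets ST at Z = (0, 1/3)
Z = S + t·(T−S) with t = 5/9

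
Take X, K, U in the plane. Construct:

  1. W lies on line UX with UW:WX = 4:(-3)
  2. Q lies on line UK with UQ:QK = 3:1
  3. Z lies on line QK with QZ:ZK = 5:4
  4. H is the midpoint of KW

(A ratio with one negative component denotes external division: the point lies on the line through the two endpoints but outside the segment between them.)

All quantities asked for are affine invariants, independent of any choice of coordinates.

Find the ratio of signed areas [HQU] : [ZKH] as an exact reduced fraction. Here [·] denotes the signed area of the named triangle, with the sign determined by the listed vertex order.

[HQU]:[ZKH] = -27/4

Work in coordinates with X = (0, 0), K = (1, 0), U = (0, 1).
1. W lies on line UX with UW:WX = 4:(-3) ⇒ W = (0, -3)
2. Q lies on line UK with UQ:QK = 3:1 ⇒ Q = (3/4, 1/4)
3. Z lies on line QK with QZ:ZK = 5:4 ⇒ Z = (8/9, 1/9)
4. H is the midpoint of KW ⇒ H = (1/2, -3/2)
2·[HQU] = 3/2, 2·[ZKH] = -2/9
[HQU]:[ZKH] = 3/2:-2/9 = -27/4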